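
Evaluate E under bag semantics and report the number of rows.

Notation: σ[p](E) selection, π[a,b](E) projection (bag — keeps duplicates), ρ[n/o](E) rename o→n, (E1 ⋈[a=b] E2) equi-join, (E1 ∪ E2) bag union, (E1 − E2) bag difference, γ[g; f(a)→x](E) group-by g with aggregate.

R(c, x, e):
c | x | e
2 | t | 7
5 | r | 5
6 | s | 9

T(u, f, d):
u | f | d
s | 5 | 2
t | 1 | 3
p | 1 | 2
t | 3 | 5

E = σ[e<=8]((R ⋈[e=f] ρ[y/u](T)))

Stepwise |·|:
  R → 3
  T → 4
  ρ[y/u](T) → 4
  (R ⋈[e=f] ρ[y/u](T)) → 1
  σ[e<=8]((R ⋈[e=f] ρ[y/u](T))) → 1

|E| = 1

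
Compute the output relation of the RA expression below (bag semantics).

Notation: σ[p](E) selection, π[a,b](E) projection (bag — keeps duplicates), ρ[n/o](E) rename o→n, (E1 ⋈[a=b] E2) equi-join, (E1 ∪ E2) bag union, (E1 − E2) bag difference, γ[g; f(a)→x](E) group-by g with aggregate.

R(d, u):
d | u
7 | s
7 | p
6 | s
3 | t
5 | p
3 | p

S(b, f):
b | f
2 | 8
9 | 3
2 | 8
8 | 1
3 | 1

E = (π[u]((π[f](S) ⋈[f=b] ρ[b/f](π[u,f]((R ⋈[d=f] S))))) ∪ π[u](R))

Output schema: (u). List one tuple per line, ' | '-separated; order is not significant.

Row counts bottom-up:
  S → 5
  π[f](S) → 5
  R → 6
  S → 5
  (R ⋈[d=f] S) → 2
  π[u,f]((R ⋈[d=f] S)) → 2
  ρ[b/f](π[u,f]((R ⋈[d=f] S))) → 2
  (π[f](S) ⋈[f=b] ρ[b/f](π[u,f]((R ⋈[d=f] S)))) → 2
  π[u]((π[f](S) ⋈[f=b] ρ[b/f](π[u,f]((R ⋈[d=f] S))))) → 2
  R → 6
  π[u](R) → 6
  (π[u]((π[f](S) ⋈[f=b] ρ[b/f](π[u,f]((R ⋈[d=f] S))))) ∪ π[u](R)) → 8

== RESULT ==
u
p
p
p
p
s
s
t
t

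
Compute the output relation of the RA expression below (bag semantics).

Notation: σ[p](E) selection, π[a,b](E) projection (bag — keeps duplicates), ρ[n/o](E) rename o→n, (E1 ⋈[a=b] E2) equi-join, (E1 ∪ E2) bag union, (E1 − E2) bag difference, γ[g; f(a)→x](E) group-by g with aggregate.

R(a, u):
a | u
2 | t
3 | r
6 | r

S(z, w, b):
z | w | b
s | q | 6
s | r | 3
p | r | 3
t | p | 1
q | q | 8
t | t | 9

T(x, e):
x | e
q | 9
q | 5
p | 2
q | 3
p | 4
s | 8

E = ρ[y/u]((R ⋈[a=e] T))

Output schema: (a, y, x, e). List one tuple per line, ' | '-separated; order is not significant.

Per-node cardinality:
  R → 3
  T → 6
  (R ⋈[a=e] T) → 2
  ρ[y/u]((R ⋈[a=e] T)) → 2

== RESULT ==
a | y | x | e
2 | t | p | 2
3 | r | q | 3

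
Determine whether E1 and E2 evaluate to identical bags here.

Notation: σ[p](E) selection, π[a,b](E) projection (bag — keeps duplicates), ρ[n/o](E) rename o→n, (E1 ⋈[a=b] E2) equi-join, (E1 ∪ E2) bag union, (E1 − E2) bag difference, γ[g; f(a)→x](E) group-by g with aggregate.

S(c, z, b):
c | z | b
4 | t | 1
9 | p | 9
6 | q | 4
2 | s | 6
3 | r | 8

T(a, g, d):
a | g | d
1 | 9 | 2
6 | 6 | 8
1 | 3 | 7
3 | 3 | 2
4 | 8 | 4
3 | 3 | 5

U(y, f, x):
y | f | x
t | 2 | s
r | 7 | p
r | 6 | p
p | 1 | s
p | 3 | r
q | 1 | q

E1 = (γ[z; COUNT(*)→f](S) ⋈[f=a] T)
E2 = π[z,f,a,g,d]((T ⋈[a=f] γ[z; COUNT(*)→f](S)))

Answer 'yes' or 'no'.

E1 subexpression sizes:
  S → 5
  γ[z; COUNT(*)→f](S) → 5
  T → 6
  (γ[z; COUNT(*)→f](S) ⋈[f=a] T) → 10
E2 subexpression sizes:
  T → 6
  S → 5
  γ[z; COUNT(*)→f](S) → 5
  (T ⋈[a=f] γ[z; COUNT(*)→f](S)) → 10
  π[z,f,a,g,d]((T ⋈[a=f] γ[z; COUNT(*)→f](S))) → 10

E1 and E2 produce the same multiset:
z | f | a | g | d
p | 1 | 1 | 3 | 7
p | 1 | 1 | 9 | 2
q | 1 | 1 | 3 | 7
q | 1 | 1 | 9 | 2
r | 1 | 1 | 3 | 7
r | 1 | 1 | 9 | 2
s | 1 | 1 | 3 | 7
s | 1 | 1 | 9 | 2
t | 1 | 1 | 3 | 7
t | 1 | 1 | 9 | 2

yes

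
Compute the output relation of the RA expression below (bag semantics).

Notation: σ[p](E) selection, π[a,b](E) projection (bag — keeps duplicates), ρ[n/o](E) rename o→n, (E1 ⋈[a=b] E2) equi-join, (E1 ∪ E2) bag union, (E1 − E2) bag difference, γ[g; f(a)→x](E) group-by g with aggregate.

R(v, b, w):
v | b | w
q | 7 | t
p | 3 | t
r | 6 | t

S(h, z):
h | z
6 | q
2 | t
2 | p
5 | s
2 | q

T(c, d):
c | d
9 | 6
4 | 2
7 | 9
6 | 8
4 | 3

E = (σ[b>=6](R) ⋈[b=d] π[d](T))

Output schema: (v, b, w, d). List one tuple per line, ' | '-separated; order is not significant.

Per-node cardinality:
  R → 3
  σ[b>=6](R) → 2
  T → 5
  π[d](T) → 5
  (σ[b>=6](R) ⋈[b=d] π[d](T)) → 1

== RESULT ==
v | b | w | d
r | 6 | t | 6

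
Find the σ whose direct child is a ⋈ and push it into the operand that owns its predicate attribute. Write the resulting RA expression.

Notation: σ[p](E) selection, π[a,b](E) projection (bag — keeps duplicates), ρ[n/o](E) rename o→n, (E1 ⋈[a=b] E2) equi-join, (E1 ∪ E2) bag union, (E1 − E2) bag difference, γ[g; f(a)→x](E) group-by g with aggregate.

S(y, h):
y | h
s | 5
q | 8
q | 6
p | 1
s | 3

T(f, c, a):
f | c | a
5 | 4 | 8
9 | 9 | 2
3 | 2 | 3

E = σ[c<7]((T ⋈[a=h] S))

σ filters on c, owned by the left side.
E' = (σ[c<7](T) ⋈[a=h] S)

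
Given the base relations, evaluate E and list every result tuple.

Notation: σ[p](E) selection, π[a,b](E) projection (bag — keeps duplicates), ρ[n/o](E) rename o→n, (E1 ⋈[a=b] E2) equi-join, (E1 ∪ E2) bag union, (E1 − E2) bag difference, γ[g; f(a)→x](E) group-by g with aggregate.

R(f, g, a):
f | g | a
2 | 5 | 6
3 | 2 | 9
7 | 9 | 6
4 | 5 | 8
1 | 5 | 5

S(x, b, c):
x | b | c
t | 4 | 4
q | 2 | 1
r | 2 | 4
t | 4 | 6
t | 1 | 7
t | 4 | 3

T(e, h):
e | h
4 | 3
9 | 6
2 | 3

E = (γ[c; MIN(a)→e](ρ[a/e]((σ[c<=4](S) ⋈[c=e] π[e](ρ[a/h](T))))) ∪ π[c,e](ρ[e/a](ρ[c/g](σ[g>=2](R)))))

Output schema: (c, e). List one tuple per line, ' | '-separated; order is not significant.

Stepwise |·|:
  S → 6
  σ[c<=4](S) → 4
  T → 3
  ρ[a/h](T) → 3
  π[e](ρ[a/h](T)) → 3
  (σ[c<=4](S) ⋈[c=e] π[e](ρ[a/h](T))) → 2
  ρ[a/e]((σ[c<=4](S) ⋈[c=e] π[e](ρ[a/h](T)))) → 2
  γ[c; MIN(a)→e](ρ[a/e]((σ[c<=4](S) ⋈[c=e] π[e](ρ[a/h](T))))) → 1
  R → 5
  σ[g>=2](R) → 5
  ρ[c/g](σ[g>=2](R)) → 5
  ρ[e/a](ρ[c/g](σ[g>=2](R))) → 5
  π[c,e](ρ[e/a](ρ[c/g](σ[g>=2](R)))) → 5
  (γ[c; MIN(a)→e](ρ[a/e]((σ[c<=4](S) ⋈[c=e] π[e](ρ[a/h](T))))) ∪ π[c,e](ρ[e/a](ρ[c/g](σ[g>=2](R))))) → 6

== RESULT ==
c | e
2 | 9
4 | 4
5 | 5
5 | 6
5 | 8
9 | 6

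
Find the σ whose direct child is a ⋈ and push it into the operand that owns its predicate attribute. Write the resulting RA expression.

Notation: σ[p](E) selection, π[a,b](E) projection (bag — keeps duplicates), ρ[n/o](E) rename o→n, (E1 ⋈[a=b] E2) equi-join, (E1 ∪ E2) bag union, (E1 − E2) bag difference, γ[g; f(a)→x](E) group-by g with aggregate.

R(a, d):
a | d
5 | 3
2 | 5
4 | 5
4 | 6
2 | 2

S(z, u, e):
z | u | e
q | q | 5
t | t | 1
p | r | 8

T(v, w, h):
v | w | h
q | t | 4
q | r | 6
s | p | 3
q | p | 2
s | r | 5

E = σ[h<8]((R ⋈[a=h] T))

σ filters on h, owned by the right side.
E' = (R ⋈[a=h] σ[h<8](T))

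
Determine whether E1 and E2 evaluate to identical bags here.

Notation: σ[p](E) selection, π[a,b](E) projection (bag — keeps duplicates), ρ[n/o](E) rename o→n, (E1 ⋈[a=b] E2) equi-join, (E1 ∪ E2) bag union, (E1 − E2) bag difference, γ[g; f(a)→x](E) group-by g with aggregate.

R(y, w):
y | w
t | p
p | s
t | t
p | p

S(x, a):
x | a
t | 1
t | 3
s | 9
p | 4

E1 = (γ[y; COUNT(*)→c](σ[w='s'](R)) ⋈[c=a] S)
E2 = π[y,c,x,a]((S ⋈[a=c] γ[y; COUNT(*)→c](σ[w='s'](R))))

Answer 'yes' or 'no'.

E1 subexpression sizes:
  R → 4
  σ[w='s'](R) → 1
  γ[y; COUNT(*)→c](σ[w='s'](R)) → 1
  S → 4
  (γ[y; COUNT(*)→c](σ[w='s'](R)) ⋈[c=a] S) → 1
E2 subexpression sizes:
  S → 4
  R → 4
  σ[w='s'](R) → 1
  γ[y; COUNT(*)→c](σ[w='s'](R)) → 1
  (S ⋈[a=c] γ[y; COUNT(*)→c](σ[w='s'](R))) → 1
  π[y,c,x,a]((S ⋈[a=c] γ[y; COUNT(*)→c](σ[w='s'](R)))) → 1

E1 and E2 produce the same multiset:
y | c | x | a
p | 1 | t | 1

yes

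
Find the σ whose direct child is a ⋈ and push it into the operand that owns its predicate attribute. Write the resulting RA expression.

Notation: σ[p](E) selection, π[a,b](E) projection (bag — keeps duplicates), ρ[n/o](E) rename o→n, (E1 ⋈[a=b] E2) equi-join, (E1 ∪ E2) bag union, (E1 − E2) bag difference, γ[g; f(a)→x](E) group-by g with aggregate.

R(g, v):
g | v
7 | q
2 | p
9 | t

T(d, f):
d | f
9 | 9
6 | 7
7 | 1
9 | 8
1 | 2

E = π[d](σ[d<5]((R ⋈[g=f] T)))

σ filters on d, owned by the right side.
E' = π[d]((R ⋈[g=f] σ[d<5](T)))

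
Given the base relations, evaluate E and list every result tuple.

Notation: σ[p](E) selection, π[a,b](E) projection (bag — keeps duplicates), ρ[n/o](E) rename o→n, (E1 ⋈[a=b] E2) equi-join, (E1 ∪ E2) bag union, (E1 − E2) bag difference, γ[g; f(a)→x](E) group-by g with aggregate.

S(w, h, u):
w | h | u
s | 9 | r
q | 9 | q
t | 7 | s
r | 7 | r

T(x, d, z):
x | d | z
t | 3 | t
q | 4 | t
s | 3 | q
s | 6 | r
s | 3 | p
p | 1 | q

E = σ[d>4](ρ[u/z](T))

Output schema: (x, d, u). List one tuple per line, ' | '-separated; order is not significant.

Subexpression sizes:
  T → 6
  ρ[u/z](T) → 6
  σ[d>4](ρ[u/z](T)) → 1

== RESULT ==
x | d | u
s | 6 | r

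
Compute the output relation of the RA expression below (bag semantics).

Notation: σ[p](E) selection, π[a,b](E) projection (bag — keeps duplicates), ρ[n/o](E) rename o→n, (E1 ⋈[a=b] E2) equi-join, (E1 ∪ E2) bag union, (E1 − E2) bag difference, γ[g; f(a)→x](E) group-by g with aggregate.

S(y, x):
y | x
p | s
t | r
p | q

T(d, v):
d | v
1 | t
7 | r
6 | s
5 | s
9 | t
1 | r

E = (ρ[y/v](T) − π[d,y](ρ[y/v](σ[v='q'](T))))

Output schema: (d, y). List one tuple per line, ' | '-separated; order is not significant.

Row counts bottom-up:
  T → 6
  ρ[y/v](T) → 6
  T → 6
  σ[v='q'](T) → 0
  ρ[y/v](σ[v='q'](T)) → 0
  π[d,y](ρ[y/v](σ[v='q'](T))) → 0
  (ρ[y/v](T) − π[d,y](ρ[y/v](σ[v='q'](T)))) → 6

== RESULT ==
d | y
1 | r
1 | t
5 | s
6 | s
7 | r
9 | t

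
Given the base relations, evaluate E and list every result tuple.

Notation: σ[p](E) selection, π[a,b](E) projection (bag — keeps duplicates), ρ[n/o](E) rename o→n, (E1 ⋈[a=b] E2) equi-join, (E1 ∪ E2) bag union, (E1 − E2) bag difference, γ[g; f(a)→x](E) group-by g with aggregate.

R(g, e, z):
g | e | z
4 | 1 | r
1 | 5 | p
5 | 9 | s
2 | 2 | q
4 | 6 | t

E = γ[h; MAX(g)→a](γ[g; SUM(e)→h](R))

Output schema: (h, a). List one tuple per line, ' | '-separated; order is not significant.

Row counts bottom-up:
  R → 5
  γ[g; SUM(e)→h](R) → 4
  γ[h; MAX(g)→a](γ[g; SUM(e)→h](R)) → 4

== RESULT ==
h | a
2 | 2
5 | 1
7 | 4
9 | 5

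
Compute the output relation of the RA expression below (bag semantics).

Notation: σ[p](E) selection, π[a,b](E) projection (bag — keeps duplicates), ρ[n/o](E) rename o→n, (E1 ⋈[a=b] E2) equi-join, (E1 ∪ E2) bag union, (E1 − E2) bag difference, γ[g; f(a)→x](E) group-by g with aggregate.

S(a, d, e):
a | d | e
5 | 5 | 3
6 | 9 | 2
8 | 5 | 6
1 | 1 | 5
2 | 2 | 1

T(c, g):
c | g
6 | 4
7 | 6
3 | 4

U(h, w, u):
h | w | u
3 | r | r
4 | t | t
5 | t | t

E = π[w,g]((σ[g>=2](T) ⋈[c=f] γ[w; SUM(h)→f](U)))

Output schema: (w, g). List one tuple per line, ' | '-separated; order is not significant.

Per-node cardinality:
  T → 3
  σ[g>=2](T) → 3
  U → 3
  γ[w; SUM(h)→f](U) → 2
  (σ[g>=2](T) ⋈[c=f] γ[w; SUM(h)→f](U)) → 1
  π[w,g]((σ[g>=2](T) ⋈[c=f] γ[w; SUM(h)→f](U))) → 1

== RESULT ==
w | g
r | 4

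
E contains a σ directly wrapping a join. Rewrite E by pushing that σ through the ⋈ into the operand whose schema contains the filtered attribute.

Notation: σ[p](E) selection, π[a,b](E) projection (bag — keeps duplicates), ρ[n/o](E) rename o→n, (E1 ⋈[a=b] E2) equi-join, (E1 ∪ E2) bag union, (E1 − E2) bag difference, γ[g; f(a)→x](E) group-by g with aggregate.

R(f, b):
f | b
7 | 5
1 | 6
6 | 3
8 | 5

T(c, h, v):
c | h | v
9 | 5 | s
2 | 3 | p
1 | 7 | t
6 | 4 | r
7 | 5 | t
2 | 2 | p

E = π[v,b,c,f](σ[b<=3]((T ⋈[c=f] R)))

σ filters on b, owned by the right side.
E' = π[v,b,c,f]((T ⋈[c=f] σ[b<=3](R)))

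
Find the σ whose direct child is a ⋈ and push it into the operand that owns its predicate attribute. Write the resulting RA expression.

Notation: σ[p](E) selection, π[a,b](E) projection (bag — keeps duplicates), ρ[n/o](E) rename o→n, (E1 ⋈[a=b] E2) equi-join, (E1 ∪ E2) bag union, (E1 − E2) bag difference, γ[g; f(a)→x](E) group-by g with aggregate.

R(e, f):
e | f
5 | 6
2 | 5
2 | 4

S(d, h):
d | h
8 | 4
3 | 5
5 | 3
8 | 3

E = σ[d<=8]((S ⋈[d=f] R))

σ filters on d, owned by the left side.
E' = (σ[d<=8](S) ⋈[d=f] R)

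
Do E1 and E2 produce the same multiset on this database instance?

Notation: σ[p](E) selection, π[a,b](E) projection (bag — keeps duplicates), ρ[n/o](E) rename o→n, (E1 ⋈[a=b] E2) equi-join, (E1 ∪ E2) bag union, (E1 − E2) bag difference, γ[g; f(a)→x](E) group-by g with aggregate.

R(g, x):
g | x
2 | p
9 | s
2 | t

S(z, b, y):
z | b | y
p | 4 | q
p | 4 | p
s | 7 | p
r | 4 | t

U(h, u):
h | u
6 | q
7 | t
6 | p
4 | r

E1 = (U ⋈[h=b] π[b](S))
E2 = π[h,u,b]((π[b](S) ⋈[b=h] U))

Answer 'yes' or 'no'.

E1 subexpression sizes:
  U → 4
  S → 4
  π[b](S) → 4
  (U ⋈[h=b] π[b](S)) → 4
E2 subexpression sizes:
  S → 4
  π[b](S) → 4
  U → 4
  (π[b](S) ⋈[b=h] U) → 4
  π[h,u,b]((π[b](S) ⋈[b=h] U)) → 4

E1 and E2 produce the same multiset:
h | u | b
4 | r | 4
4 | r | 4
4 | r | 4
7 | t | 7

yes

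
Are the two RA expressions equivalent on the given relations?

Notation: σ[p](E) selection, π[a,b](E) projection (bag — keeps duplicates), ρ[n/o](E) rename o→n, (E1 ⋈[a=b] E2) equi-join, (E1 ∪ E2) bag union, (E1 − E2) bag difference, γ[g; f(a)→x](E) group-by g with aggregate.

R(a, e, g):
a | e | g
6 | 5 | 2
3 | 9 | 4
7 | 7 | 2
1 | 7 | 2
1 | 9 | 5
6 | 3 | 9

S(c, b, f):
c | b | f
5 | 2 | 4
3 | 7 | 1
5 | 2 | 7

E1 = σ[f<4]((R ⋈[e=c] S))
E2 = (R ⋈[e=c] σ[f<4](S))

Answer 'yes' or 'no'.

E1 row counts bottom-up:
  R → 6
  S → 3
  (R ⋈[e=c] S) → 3
  σ[f<4]((R ⋈[e=c] S)) → 1
E2 row counts bottom-up:
  R → 6
  S → 3
  σ[f<4](S) → 1
  (R ⋈[e=c] σ[f<4](S)) → 1

E1 and E2 produce the same multiset:
a | e | g | c | b | f
6 | 3 | 9 | 3 | 7 | 1

yes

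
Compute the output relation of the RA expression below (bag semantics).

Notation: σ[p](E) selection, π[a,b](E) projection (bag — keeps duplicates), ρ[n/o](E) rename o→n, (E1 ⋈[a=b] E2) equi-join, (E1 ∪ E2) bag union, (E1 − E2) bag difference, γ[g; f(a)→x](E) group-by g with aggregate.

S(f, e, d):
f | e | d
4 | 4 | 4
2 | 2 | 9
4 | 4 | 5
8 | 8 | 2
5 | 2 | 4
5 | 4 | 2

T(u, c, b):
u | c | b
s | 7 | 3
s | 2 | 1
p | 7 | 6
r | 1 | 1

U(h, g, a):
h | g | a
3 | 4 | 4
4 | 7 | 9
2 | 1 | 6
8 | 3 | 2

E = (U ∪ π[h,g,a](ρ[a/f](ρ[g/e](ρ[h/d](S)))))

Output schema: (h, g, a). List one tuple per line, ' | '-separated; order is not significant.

Row counts bottom-up:
  U → 4
  S → 6
  ρ[h/d](S) → 6
  ρ[g/e](ρ[h/d](S)) → 6
  ρ[a/f](ρ[g/e](ρ[h/d](S))) → 6
  π[h,g,a](ρ[a/f](ρ[g/e](ρ[h/d](S)))) → 6
  (U ∪ π[h,g,a](ρ[a/f](ρ[g/e](ρ[h/d](S))))) → 10

== RESULT ==
h | g | a
2 | 1 | 6
2 | 4 | 5
2 | 8 | 8
3 | 4 | 4
4 | 2 | 5
4 | 4 | 4
4 | 7 | 9
5 | 4 | 4
8 | 3 | 2
9 | 2 | 2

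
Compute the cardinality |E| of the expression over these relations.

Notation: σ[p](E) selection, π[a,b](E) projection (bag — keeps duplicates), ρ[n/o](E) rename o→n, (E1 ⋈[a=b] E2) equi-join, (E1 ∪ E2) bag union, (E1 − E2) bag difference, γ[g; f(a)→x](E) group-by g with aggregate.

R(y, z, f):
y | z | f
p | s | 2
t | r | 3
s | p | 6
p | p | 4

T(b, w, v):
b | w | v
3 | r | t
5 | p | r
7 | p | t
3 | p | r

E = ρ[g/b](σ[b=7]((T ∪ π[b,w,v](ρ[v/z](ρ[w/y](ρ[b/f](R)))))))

Row counts bottom-up:
  T → 4
  R → 4
  ρ[b/f](R) → 4
  ρ[w/y](ρ[b/f](R)) → 4
  ρ[v/z](ρ[w/y](ρ[b/f](R))) → 4
  π[b,w,v](ρ[v/z](ρ[w/y](ρ[b/f](R)))) → 4
  (T ∪ π[b,w,v](ρ[v/z](ρ[w/y](ρ[b/f](R))))) → 8
  σ[b=7]((T ∪ π[b,w,v](ρ[v/z](ρ[w/y](ρ[b/f](R)))))) → 1
  ρ[g/b](σ[b=7]((T ∪ π[b,w,v](ρ[v/z](ρ[w/y](ρ[b/f](R))))))) → 1

|E| = 1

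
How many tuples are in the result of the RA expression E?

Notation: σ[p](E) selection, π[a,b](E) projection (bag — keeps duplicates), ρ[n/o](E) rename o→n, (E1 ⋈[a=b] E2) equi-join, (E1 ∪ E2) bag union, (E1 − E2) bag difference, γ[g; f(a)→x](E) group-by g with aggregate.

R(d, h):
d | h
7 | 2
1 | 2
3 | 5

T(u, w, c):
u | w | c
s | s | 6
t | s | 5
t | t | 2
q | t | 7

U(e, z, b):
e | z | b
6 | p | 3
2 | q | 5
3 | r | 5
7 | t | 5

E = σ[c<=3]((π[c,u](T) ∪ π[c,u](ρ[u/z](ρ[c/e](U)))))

Stepwise |·|:
  T → 4
  π[c,u](T) → 4
  U → 4
  ρ[c/e](U) → 4
  ρ[u/z](ρ[c/e](U)) → 4
  π[c,u](ρ[u/z](ρ[c/e](U))) → 4
  (π[c,u](T) ∪ π[c,u](ρ[u/z](ρ[c/e](U)))) → 8
  σ[c<=3]((π[c,u](T) ∪ π[c,u](ρ[u/z](ρ[c/e](U))))) → 3

|E| = 3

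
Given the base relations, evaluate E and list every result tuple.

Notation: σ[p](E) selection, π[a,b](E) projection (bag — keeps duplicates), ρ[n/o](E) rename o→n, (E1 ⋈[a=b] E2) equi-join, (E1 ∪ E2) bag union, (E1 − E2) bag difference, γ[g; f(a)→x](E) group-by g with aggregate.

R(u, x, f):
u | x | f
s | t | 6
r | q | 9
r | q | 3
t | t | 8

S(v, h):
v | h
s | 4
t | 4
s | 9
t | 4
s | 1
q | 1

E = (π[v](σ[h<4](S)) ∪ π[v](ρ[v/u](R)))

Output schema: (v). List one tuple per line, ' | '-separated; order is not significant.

Row counts bottom-up:
  S → 6
  σ[h<4](S) → 2
  π[v](σ[h<4](S)) → 2
  R → 4
  ρ[v/u](R) → 4
  π[v](ρ[v/u](R)) → 4
  (π[v](σ[h<4](S)) ∪ π[v](ρ[v/u](R))) → 6

== RESULT ==
v
q
r
r
s
s
t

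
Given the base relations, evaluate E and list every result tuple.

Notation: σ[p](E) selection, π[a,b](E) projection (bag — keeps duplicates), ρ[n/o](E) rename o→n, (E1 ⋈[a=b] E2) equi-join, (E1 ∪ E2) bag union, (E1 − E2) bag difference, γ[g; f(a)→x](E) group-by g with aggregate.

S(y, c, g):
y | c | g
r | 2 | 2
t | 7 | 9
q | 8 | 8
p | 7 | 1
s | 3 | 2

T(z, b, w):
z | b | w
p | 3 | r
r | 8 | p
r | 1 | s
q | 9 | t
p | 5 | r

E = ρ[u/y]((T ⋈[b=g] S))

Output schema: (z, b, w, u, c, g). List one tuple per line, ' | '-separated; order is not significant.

Row counts bottom-up:
  T → 5
  S → 5
  (T ⋈[b=g] S) → 3
  ρ[u/y]((T ⋈[b=g] S)) → 3

== RESULT ==
z | b | w | u | c | g
q | 9 | t | t | 7 | 9
r | 1 | s | p | 7 | 1
r | 8 | p | q | 8 | 8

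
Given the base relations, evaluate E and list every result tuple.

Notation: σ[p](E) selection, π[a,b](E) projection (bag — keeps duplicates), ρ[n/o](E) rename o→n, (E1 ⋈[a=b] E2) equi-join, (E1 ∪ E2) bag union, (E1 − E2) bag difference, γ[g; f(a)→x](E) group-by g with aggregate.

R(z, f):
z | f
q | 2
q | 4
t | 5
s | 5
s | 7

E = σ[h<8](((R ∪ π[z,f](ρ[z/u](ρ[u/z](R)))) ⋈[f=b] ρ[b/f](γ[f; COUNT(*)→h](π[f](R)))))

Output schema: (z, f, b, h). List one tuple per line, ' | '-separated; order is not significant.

Per-node cardinality:
  R → 5
  R → 5
  ρ[u/z](R) → 5
  ρ[z/u](ρ[u/z](R)) → 5
  π[z,f](ρ[z/u](ρ[u/z](R))) → 5
  (R ∪ π[z,f](ρ[z/u](ρ[u/z](R)))) → 10
  R → 5
  π[f](R) → 5
  γ[f; COUNT(*)→h](π[f](R)) → 4
  ρ[b/f](γ[f; COUNT(*)→h](π[f](R))) → 4
  ((R ∪ π[z,f](ρ[z/u](ρ[u/z](R)))) ⋈[f=b] ρ[b/f](γ[f; COUNT(*)→h](π[f](R)))) → 10
  σ[h<8](((R ∪ π[z,f](ρ[z/u](ρ[u/z](R)))) ⋈[f=b] ρ[b/f](γ[f; COUNT(*)→h](π[f](R))))) → 10

== RESULT ==
z | f | b | h
q | 2 | 2 | 1
q | 2 | 2 | 1
q | 4 | 4 | 1
q | 4 | 4 | 1
s | 5 | 5 | 2
s | 5 | 5 | 2
s | 7 | 7 | 1
s | 7 | 7 | 1
t | 5 | 5 | 2
t | 5 | 5 | 2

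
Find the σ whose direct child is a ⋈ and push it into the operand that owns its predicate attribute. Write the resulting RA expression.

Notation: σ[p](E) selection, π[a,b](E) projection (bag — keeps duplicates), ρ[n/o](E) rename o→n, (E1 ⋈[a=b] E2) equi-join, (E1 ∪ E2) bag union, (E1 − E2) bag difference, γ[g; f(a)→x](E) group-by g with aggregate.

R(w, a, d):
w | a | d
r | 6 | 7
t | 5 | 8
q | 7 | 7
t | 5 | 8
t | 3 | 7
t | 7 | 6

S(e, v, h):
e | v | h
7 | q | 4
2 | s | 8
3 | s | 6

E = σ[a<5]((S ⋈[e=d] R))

σ filters on a, owned by the right side.
E' = (S ⋈[e=d] σ[a<5](R))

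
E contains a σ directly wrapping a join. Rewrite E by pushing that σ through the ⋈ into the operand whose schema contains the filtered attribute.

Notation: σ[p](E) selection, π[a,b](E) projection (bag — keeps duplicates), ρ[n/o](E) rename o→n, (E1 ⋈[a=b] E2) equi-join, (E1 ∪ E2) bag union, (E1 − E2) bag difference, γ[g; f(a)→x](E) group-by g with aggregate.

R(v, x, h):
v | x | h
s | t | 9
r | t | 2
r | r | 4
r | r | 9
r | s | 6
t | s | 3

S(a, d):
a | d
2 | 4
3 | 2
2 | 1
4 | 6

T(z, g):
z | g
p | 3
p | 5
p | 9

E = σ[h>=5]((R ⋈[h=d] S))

σ filters on h, owned by the left side.
E' = (σ[h>=5](R) ⋈[h=d] S)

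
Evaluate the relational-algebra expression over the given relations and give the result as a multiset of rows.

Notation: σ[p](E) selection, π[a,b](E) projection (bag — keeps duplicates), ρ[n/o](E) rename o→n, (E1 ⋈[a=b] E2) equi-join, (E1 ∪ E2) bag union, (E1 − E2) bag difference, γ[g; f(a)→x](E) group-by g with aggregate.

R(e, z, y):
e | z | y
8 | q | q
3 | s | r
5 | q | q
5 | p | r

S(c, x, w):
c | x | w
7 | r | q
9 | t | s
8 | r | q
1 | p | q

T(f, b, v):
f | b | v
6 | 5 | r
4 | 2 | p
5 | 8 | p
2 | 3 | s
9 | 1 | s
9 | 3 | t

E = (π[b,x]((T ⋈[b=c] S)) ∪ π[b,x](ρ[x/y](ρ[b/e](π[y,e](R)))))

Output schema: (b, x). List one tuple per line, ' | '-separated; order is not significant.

Row counts bottom-up:
  T → 6
  S → 4
  (T ⋈[b=c] S) → 2
  π[b,x]((T ⋈[b=c] S)) → 2
  R → 4
  π[y,e](R) → 4
  ρ[b/e](π[y,e](R)) → 4
  ρ[x/y](ρ[b/e](π[y,e](R))) → 4
  π[b,x](ρ[x/y](ρ[b/e](π[y,e](R)))) → 4
  (π[b,x]((T ⋈[b=c] S)) ∪ π[b,x](ρ[x/y](ρ[b/e](π[y,e](R))))) → 6

== RESULT ==
b | x
1 | p
3 | r
5 | q
5 | r
8 | q
8 | r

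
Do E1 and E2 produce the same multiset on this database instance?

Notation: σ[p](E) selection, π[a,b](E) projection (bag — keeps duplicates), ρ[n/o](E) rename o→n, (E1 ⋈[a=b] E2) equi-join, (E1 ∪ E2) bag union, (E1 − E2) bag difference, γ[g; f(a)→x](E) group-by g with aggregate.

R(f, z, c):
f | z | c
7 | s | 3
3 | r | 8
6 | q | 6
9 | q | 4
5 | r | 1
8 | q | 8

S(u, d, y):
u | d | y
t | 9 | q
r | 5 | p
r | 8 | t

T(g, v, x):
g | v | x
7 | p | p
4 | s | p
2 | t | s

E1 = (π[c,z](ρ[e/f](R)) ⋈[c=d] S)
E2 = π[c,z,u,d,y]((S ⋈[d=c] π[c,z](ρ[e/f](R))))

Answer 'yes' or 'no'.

E1 subexpression sizes:
  R → 6
  ρ[e/f](R) → 6
  π[c,z](ρ[e/f](R)) → 6
  S → 3
  (π[c,z](ρ[e/f](R)) ⋈[c=d] S) → 2
E2 subexpression sizes:
  S → 3
  R → 6
  ρ[e/f](R) → 6
  π[c,z](ρ[e/f](R)) → 6
  (S ⋈[d=c] π[c,z](ρ[e/f](R))) → 2
  π[c,z,u,d,y]((S ⋈[d=c] π[c,z](ρ[e/f](R)))) → 2

E1 and E2 produce the same multiset:
c | z | u | d | y
8 | q | r | 8 | t
8 | r | r | 8 | t

yes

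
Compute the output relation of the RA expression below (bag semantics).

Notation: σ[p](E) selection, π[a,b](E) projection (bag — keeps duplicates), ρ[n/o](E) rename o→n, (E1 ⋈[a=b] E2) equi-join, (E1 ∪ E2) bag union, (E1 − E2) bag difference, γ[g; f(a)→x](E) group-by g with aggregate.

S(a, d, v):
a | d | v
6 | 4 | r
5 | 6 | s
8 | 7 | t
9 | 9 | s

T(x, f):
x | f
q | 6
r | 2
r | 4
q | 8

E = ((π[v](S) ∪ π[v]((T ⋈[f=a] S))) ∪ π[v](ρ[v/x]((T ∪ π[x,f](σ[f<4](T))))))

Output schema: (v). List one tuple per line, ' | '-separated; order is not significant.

Subexpression sizes:
  S → 4
  π[v](S) → 4
  T → 4
  S → 4
  (T ⋈[f=a] S) → 2
  π[v]((T ⋈[f=a] S)) → 2
  (π[v](S) ∪ π[v]((T ⋈[f=a] S))) → 6
  T → 4
  T → 4
  σ[f<4](T) → 1
  π[x,f](σ[f<4](T)) → 1
  (T ∪ π[x,f](σ[f<4](T))) → 5
  ρ[v/x]((T ∪ π[x,f](σ[f<4](T)))) → 5
  π[v](ρ[v/x]((T ∪ π[x,f](σ[f<4](T))))) → 5
  ((π[v](S) ∪ π[v]((T ⋈[f=a] S))) ∪ π[v](ρ[v/x]((T ∪ π[x,f](σ[f<4](T)))))) → 11

== RESULT ==
v
q
q
r
r
r
r
r
s
s
t
t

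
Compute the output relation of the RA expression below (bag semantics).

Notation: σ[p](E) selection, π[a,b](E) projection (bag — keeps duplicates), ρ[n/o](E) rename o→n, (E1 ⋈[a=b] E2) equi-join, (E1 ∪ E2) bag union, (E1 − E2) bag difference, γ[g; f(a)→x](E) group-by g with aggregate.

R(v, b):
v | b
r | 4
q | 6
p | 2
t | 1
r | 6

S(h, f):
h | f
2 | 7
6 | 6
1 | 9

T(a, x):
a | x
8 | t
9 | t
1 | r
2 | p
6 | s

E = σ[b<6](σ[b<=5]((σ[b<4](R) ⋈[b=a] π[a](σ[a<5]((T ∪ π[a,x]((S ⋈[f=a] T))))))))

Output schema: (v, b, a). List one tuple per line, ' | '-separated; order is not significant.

Subexpression sizes:
  R → 5
  σ[b<4](R) → 2
  T → 5
  S → 3
  T → 5
  (S ⋈[f=a] T) → 2
  π[a,x]((S ⋈[f=a] T)) → 2
  (T ∪ π[a,x]((S ⋈[f=a] T))) → 7
  σ[a<5]((T ∪ π[a,x]((S ⋈[f=a] T)))) → 2
  π[a](σ[a<5]((T ∪ π[a,x]((S ⋈[f=a] T))))) → 2
  (σ[b<4](R) ⋈[b=a] π[a](σ[a<5]((T ∪ π[a,x]((S ⋈[f=a] T)))))) → 2
  σ[b<=5]((σ[b<4](R) ⋈[b=a] π[a](σ[a<5]((T ∪ π[a,x]((S ⋈[f=a] T))))))) → 2
  σ[b<6](σ[b<=5]((σ[b<4](R) ⋈[b=a] π[a](σ[a<5]((T ∪ π[a,x]((S ⋈[f=a] T)))))))) → 2

== RESULT ==
v | b | a
p | 2 | 2
t | 1 | 1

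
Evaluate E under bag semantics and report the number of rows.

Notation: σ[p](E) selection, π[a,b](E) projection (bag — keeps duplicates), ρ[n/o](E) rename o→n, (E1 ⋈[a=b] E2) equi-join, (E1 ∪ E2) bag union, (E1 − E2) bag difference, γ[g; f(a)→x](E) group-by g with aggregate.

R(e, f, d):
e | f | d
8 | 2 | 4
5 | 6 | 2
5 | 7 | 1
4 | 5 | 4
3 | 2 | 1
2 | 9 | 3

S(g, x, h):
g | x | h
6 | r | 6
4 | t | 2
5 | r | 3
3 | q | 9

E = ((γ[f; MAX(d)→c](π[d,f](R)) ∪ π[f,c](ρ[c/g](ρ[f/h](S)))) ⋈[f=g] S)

Subexpression sizes:
  R → 6
  π[d,f](R) → 6
  γ[f; MAX(d)→c](π[d,f](R)) → 5
  S → 4
  ρ[f/h](S) → 4
  ρ[c/g](ρ[f/h](S)) → 4
  π[f,c](ρ[c/g](ρ[f/h](S))) → 4
  (γ[f; MAX(d)→c](π[d,f](R)) ∪ π[f,c](ρ[c/g](ρ[f/h](S)))) → 9
  S → 4
  ((γ[f; MAX(d)→c](π[d,f](R)) ∪ π[f,c](ρ[c/g](ρ[f/h](S)))) ⋈[f=g] S) → 4

|E| = 4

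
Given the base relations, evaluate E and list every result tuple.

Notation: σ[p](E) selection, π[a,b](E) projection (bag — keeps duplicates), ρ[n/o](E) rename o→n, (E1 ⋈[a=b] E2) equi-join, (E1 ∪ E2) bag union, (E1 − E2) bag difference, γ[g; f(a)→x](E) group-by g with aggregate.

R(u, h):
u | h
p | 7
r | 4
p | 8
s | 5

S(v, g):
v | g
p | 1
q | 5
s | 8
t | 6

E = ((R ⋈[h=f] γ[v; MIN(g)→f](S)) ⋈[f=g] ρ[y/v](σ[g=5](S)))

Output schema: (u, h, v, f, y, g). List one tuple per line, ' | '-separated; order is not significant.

Subexpression sizes:
  R → 4
  S → 4
  γ[v; MIN(g)→f](S) → 4
  (R ⋈[h=f] γ[v; MIN(g)→f](S)) → 2
  S → 4
  σ[g=5](S) → 1
  ρ[y/v](σ[g=5](S)) → 1
  ((R ⋈[h=f] γ[v; MIN(g)→f](S)) ⋈[f=g] ρ[y/v](σ[g=5](S))) → 1

== RESULT ==
u | h | v | f | y | g
s | 5 | q | 5 | q | 5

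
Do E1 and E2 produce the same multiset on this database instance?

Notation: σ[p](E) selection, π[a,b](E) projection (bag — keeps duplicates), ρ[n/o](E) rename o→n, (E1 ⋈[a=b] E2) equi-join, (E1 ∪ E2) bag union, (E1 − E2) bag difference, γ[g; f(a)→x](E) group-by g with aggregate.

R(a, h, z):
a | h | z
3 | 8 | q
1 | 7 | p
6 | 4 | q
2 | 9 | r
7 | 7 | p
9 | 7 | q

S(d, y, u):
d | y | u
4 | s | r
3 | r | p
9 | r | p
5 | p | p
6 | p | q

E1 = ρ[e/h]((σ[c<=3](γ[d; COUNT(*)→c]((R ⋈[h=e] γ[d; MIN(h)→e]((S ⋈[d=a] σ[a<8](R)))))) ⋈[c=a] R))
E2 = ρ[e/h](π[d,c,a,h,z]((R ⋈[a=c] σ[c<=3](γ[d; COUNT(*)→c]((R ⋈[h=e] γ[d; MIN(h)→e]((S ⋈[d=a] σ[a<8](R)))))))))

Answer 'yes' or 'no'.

E1 stepwise |·|:
  R → 6
  S → 5
  R → 6
  σ[a<8](R) → 5
  (S ⋈[d=a] σ[a<8](R)) → 2
  γ[d; MIN(h)→e]((S ⋈[d=a] σ[a<8](R))) → 2
  (R ⋈[h=e] γ[d; MIN(h)→e]((S ⋈[d=a] σ[a<8](R)))) → 2
  γ[d; COUNT(*)→c]((R ⋈[h=e] γ[d; MIN(h)→e]((S ⋈[d=a] σ[a<8](R))))) → 2
  σ[c<=3](γ[d; COUNT(*)→c]((R ⋈[h=e] γ[d; MIN(h)→e]((S ⋈[d=a] σ[a<8](R)))))) → 2
  R → 6
  (σ[c<=3](γ[d; COUNT(*)→c]((R ⋈[h=e] γ[d; MIN(h)→e]((S ⋈[d=a] σ[a<8](R)))))) ⋈[c=a] R) → 2
  ρ[e/h]((σ[c<=3](γ[d; COUNT(*)→c]((R ⋈[h=e] γ[d; MIN(h)→e]((S ⋈[d=a] σ[a<8](R)))))) ⋈[c=a] R)) → 2
E2 stepwise |·|:
  R → 6
  R → 6
  S → 5
  R → 6
  σ[a<8](R) → 5
  (S ⋈[d=a] σ[a<8](R)) → 2
  γ[d; MIN(h)→e]((S ⋈[d=a] σ[a<8](R))) → 2
  (R ⋈[h=e] γ[d; MIN(h)→e]((S ⋈[d=a] σ[a<8](R)))) → 2
  γ[d; COUNT(*)→c]((R ⋈[h=e] γ[d; MIN(h)→e]((S ⋈[d=a] σ[a<8](R))))) → 2
  σ[c<=3](γ[d; COUNT(*)→c]((R ⋈[h=e] γ[d; MIN(h)→e]((S ⋈[d=a] σ[a<8](R)))))) → 2
  (R ⋈[a=c] σ[c<=3](γ[d; COUNT(*)→c]((R ⋈[h=e] γ[d; MIN(h)→e]((S ⋈[d=a] σ[a<8](R))))))) → 2
  π[d,c,a,h,z]((R ⋈[a=c] σ[c<=3](γ[d; COUNT(*)→c]((R ⋈[h=e] γ[d; MIN(h)→e]((S ⋈[d=a] σ[a<8](R)))))))) → 2
  ρ[e/h](π[d,c,a,h,z]((R ⋈[a=c] σ[c<=3](γ[d; COUNT(*)→c]((R ⋈[h=e] γ[d; MIN(h)→e]((S ⋈[d=a] σ[a<8](R))))))))) → 2

E1 and E2 produce the same multiset:
d | c | a | e | z
3 | 1 | 1 | 7 | p
6 | 1 | 1 | 7 | p

yes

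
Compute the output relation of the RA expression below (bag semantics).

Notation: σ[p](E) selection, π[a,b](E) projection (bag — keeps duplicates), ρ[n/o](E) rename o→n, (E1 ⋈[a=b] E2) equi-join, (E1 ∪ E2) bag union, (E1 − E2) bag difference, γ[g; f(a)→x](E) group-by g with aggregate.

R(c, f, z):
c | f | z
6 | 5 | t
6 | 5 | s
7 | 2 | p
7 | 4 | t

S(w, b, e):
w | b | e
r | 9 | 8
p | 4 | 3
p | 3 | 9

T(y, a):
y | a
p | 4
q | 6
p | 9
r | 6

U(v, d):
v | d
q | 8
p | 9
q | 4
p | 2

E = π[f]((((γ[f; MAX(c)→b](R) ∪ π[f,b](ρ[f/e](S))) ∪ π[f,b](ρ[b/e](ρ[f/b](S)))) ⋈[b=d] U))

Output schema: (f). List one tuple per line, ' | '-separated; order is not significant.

Stepwise |·|:
  R → 4
  γ[f; MAX(c)→b](R) → 3
  S → 3
  ρ[f/e](S) → 3
  π[f,b](ρ[f/e](S)) → 3
  (γ[f; MAX(c)→b](R) ∪ π[f,b](ρ[f/e](S))) → 6
  S → 3
  ρ[f/b](S) → 3
  ρ[b/e](ρ[f/b](S)) → 3
  π[f,b](ρ[b/e](ρ[f/b](S))) → 3
  ((γ[f; MAX(c)→b](R) ∪ π[f,b](ρ[f/e](S))) ∪ π[f,b](ρ[b/e](ρ[f/b](S)))) → 9
  U → 4
  (((γ[f; MAX(c)→b](R) ∪ π[f,b](ρ[f/e](S))) ∪ π[f,b](ρ[b/e](ρ[f/b](S)))) ⋈[b=d] U) → 4
  π[f]((((γ[f; MAX(c)→b](R) ∪ π[f,b](ρ[f/e](S))) ∪ π[f,b](ρ[b/e](ρ[f/b](S)))) ⋈[b=d] U)) → 4

== RESULT ==
f
3
3
8
9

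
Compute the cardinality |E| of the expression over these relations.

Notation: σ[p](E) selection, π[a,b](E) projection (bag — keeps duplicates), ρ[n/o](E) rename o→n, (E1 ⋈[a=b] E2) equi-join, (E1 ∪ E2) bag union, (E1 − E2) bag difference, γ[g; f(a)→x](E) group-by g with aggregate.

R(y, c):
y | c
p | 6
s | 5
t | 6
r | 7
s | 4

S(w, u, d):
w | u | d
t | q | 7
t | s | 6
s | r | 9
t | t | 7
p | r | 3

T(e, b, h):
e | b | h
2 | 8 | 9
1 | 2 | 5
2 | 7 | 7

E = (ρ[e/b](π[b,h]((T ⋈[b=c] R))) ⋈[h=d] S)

Per-node cardinality:
  T → 3
  R → 5
  (T ⋈[b=c] R) → 1
  π[b,h]((T ⋈[b=c] R)) → 1
  ρ[e/b](π[b,h]((T ⋈[b=c] R))) → 1
  S → 5
  (ρ[e/b](π[b,h]((T ⋈[b=c] R))) ⋈[h=d] S) → 2

|E| = 2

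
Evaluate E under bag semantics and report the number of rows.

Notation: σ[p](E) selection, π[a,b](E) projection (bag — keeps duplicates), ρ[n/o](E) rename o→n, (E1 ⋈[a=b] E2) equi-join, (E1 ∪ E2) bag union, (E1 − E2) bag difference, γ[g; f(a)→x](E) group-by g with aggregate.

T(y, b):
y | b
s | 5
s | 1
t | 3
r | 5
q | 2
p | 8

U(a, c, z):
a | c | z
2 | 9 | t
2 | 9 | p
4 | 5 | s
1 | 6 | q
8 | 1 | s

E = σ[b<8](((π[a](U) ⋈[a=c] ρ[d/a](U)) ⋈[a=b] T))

Stepwise |·|:
  U → 5
  π[a](U) → 5
  U → 5
  ρ[d/a](U) → 5
  (π[a](U) ⋈[a=c] ρ[d/a](U)) → 1
  T → 6
  ((π[a](U) ⋈[a=c] ρ[d/a](U)) ⋈[a=b] T) → 1
  σ[b<8](((π[a](U) ⋈[a=c] ρ[d/a](U)) ⋈[a=b] T)) → 1

|E| = 1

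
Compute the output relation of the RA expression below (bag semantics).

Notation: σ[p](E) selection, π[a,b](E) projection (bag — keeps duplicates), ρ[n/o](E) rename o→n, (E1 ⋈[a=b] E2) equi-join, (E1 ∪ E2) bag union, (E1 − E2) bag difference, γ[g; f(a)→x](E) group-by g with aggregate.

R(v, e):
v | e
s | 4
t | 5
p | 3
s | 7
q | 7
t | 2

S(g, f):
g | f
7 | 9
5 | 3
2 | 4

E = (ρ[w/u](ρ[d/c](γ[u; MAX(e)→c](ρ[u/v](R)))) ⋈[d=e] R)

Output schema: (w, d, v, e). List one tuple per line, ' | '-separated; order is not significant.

Subexpression sizes:
  R → 6
  ρ[u/v](R) → 6
  γ[u; MAX(e)→c](ρ[u/v](R)) → 4
  ρ[d/c](γ[u; MAX(e)→c](ρ[u/v](R))) → 4
  ρ[w/u](ρ[d/c](γ[u; MAX(e)→c](ρ[u/v](R)))) → 4
  R → 6
  (ρ[w/u](ρ[d/c](γ[u; MAX(e)→c](ρ[u/v](R)))) ⋈[d=e] R) → 6

== RESULT ==
w | d | v | e
p | 3 | p | 3
q | 7 | q | 7
q | 7 | s | 7
s | 7 | q | 7
s | 7 | s | 7
t | 5 | t | 5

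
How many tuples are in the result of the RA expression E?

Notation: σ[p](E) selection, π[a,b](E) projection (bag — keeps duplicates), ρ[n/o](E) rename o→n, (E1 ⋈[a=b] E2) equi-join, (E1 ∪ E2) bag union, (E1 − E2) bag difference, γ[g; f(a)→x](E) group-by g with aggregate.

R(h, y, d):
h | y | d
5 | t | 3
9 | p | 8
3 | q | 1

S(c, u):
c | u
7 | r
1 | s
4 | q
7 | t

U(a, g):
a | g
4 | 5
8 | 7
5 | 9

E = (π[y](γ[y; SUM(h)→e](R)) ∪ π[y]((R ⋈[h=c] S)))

Row counts bottom-up:
  R → 3
  γ[y; SUM(h)→e](R) → 3
  π[y](γ[y; SUM(h)→e](R)) → 3
  R → 3
  S → 4
  (R ⋈[h=c] S) → 0
  π[y]((R ⋈[h=c] S)) → 0
  (π[y](γ[y; SUM(h)→e](R)) ∪ π[y]((R ⋈[h=c] S))) → 3

|E| = 3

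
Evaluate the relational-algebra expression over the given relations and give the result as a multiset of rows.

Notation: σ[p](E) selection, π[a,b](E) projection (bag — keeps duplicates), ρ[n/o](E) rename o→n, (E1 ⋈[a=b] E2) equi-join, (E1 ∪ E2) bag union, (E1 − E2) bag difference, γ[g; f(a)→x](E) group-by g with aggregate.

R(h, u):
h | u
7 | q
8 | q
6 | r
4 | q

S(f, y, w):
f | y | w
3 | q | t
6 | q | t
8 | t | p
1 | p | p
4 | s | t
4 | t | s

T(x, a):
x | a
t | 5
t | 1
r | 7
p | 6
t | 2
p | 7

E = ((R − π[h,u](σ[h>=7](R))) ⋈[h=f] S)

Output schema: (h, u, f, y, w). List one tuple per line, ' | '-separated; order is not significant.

Stepwise |·|:
  R → 4
  R → 4
  σ[h>=7](R) → 2
  π[h,u](σ[h>=7](R)) → 2
  (R − π[h,u](σ[h>=7](R))) → 2
  S → 6
  ((R − π[h,u](σ[h>=7](R))) ⋈[h=f] S) → 3

== RESULT ==
h | u | f | y | w
4 | q | 4 | s | t
4 | q | 4 | t | s
6 | r | 6 | q | t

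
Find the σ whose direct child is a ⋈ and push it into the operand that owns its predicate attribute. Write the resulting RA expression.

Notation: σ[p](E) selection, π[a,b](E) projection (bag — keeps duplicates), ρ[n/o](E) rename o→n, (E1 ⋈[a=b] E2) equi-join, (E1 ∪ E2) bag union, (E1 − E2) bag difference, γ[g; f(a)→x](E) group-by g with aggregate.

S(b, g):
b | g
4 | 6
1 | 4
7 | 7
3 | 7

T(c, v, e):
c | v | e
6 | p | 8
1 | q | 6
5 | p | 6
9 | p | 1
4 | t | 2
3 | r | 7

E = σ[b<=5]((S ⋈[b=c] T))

σ filters on b, owned by the left side.
E' = (σ[b<=5](S) ⋈[b=c] T)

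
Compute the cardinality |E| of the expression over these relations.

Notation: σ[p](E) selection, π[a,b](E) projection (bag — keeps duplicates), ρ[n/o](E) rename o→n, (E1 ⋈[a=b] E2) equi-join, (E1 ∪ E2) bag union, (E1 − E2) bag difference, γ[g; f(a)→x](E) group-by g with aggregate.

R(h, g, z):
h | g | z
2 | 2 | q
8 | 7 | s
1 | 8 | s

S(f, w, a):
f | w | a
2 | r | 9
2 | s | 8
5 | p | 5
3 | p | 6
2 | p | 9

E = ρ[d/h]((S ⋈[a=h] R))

Subexpression sizes:
  S → 5
  R → 3
  (S ⋈[a=h] R) → 1
  ρ[d/h]((S ⋈[a=h] R)) → 1

|E| = 1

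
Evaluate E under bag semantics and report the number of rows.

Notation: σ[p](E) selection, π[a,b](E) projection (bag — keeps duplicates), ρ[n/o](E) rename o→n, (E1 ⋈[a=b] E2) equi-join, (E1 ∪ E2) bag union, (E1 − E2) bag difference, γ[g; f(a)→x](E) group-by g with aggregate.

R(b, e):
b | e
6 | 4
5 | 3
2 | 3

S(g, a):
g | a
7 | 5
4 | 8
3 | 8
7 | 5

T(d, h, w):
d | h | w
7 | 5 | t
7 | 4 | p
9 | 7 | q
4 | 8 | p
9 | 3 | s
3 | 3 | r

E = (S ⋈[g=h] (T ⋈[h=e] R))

Row counts bottom-up:
  S → 4
  T → 6
  R → 3
  (T ⋈[h=e] R) → 5
  (S ⋈[g=h] (T ⋈[h=e] R)) → 5

|E| = 5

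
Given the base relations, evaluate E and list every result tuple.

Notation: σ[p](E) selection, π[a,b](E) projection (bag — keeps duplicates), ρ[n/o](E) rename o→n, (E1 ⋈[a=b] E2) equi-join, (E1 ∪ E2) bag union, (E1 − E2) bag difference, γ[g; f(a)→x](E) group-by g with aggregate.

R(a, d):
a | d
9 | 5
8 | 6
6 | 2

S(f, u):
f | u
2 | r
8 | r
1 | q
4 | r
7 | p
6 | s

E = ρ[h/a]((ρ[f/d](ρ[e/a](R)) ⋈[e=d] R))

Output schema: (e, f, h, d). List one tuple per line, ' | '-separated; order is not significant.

Stepwise |·|:
  R → 3
  ρ[e/a](R) → 3
  ρ[f/d](ρ[e/a](R)) → 3
  R → 3
  (ρ[f/d](ρ[e/a](R)) ⋈[e=d] R) → 1
  ρ[h/a]((ρ[f/d](ρ[e/a](R)) ⋈[e=d] R)) → 1

== RESULT ==
e | f | h | d
6 | 2 | 8 | 6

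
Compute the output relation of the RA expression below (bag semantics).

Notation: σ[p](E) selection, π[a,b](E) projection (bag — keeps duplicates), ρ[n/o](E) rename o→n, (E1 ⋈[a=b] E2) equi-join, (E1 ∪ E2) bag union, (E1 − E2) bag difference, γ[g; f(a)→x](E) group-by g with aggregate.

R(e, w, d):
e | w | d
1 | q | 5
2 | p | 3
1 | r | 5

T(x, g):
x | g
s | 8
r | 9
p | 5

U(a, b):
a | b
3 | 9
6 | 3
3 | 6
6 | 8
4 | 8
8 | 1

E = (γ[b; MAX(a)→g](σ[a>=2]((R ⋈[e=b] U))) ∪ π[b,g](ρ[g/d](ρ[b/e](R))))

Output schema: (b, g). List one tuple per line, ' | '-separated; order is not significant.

Row counts bottom-up:
  R → 3
  U → 6
  (R ⋈[e=b] U) → 2
  σ[a>=2]((R ⋈[e=b] U)) → 2
  γ[b; MAX(a)→g](σ[a>=2]((R ⋈[e=b] U))) → 1
  R → 3
  ρ[b/e](R) → 3
  ρ[g/d](ρ[b/e](R)) → 3
  π[b,g](ρ[g/d](ρ[b/e](R))) → 3
  (γ[b; MAX(a)→g](σ[a>=2]((R ⋈[e=b] U))) ∪ π[b,g](ρ[g/d](ρ[b/e](R)))) → 4

== RESULT ==
b | g
1 | 5
1 | 5
1 | 8
2 | 3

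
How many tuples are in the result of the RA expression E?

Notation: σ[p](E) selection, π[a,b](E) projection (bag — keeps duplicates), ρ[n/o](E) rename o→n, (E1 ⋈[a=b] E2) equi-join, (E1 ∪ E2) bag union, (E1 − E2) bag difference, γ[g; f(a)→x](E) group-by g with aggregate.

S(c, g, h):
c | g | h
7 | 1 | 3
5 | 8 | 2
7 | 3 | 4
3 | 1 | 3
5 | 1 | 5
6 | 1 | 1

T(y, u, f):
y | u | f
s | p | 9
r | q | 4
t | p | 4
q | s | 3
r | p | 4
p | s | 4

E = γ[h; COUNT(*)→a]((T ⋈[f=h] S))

Row counts bottom-up:
  T → 6
  S → 6
  (T ⋈[f=h] S) → 6
  γ[h; COUNT(*)→a]((T ⋈[f=h] S)) → 2

|E| = 2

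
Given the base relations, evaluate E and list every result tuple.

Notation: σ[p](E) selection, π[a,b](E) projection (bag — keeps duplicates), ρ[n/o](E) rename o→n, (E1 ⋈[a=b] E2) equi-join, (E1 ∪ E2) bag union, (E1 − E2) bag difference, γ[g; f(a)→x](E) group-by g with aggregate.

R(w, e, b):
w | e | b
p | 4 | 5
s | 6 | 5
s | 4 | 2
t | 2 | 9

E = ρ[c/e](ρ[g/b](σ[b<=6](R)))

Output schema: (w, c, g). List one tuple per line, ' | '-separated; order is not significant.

Row counts bottom-up:
  R → 4
  σ[b<=6](R) → 3
  ρ[g/b](σ[b<=6](R)) → 3
  ρ[c/e](ρ[g/b](σ[b<=6](R))) → 3

== RESULT ==
w | c | g
p | 4 | 5
s | 4 | 2
s | 6 | 5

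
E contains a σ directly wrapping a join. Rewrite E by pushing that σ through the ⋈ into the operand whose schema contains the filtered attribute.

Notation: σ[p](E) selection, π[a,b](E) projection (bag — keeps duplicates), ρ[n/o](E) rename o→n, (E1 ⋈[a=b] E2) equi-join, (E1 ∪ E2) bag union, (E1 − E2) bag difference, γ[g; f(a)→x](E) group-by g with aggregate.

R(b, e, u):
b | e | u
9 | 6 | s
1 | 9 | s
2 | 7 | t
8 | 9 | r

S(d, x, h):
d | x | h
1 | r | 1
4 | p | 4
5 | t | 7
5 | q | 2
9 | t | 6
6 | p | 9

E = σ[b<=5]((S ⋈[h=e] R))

σ filters on b, owned by the right side.
E' = (S ⋈[h=e] σ[b<=5](R))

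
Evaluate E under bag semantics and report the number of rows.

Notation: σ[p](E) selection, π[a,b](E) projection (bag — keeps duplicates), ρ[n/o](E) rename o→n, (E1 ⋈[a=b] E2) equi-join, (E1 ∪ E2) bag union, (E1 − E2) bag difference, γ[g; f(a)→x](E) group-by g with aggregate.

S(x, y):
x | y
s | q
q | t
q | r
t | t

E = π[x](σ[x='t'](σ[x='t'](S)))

Per-node cardinality:
  S → 4
  σ[x='t'](S) → 1
  σ[x='t'](σ[x='t'](S)) → 1
  π[x](σ[x='t'](σ[x='t'](S))) → 1

|E| = 1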